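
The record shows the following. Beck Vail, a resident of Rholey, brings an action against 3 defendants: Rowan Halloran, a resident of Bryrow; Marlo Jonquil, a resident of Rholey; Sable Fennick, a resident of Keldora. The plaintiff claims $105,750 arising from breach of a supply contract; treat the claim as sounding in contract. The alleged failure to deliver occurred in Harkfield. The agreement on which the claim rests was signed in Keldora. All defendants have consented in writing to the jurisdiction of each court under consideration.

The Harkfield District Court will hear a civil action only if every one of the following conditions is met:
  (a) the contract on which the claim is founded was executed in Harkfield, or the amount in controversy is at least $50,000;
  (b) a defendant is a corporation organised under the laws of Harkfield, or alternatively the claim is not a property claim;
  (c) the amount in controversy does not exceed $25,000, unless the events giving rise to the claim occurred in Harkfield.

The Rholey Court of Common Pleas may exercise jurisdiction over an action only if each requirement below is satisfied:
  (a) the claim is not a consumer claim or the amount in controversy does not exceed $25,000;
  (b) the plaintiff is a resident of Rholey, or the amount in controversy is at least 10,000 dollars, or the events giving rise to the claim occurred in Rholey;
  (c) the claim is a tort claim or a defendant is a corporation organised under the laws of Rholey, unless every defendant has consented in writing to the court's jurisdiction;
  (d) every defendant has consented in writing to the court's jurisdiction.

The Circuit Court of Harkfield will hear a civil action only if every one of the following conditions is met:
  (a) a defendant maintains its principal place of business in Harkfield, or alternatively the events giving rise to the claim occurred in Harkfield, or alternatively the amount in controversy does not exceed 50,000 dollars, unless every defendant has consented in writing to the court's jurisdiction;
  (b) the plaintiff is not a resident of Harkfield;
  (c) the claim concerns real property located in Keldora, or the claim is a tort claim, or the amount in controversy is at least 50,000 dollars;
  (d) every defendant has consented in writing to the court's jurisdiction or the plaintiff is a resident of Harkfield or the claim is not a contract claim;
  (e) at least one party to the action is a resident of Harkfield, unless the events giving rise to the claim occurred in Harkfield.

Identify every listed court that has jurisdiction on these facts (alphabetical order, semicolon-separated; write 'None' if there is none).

the Circuit Court of Harkfield; the Harkfield District Court; the Rholey Court of Common Pleas

The Harkfield District Court:
  (a) The amount in controversy is $105,750, which meets the 50,000 dollars floor, which satisfies one of the alternatives. Satisfied.
  (b) The claim is a contract claim, not a property claim — that alternative is enough. Met.
  (c) The amount in controversy is 105,750 dollars, above the $25,000 ceiling. The proviso rescues it, though: the operative events occurred in Harkfield. Met.
  → Every requirement is satisfied — jurisdiction.
The Rholey Court of Common Pleas:
  (a) The claim is a contract claim, not a consumer claim, so one alternative holds. Condition met.
  (b) The plaintiff resides in Rholey — that alternative is enough. Satisfied.
  (c) The claim is a contract claim, not a tort claim; no defendant is a corporation — no alternative holds. The proviso rescues it, though: every defendant has filed written consent. Satisfied.
  (d) Every defendant has filed written consent. Satisfied.
  → The court has jurisdiction.
The Circuit Court of Harkfield:
  (a) The operative events occurred in Harkfield, which satisfies one of the alternatives. Condition met.
  (b) The plaintiff resides in Rholey, which is not Harkfield. Condition met.
  (c) The amount in controversy is 105,750 dollars, which meets the USD 50,000 floor, which satisfies one of the alternatives. Satisfied.
  (d) Every defendant has filed written consent, which satisfies one of the alternatives. Condition met.
  (e) No party resides in Harkfield. However, the operative events occurred in Harkfield, so the 'unless' proviso supplies this condition. Condition met.
  → Jurisdiction lies.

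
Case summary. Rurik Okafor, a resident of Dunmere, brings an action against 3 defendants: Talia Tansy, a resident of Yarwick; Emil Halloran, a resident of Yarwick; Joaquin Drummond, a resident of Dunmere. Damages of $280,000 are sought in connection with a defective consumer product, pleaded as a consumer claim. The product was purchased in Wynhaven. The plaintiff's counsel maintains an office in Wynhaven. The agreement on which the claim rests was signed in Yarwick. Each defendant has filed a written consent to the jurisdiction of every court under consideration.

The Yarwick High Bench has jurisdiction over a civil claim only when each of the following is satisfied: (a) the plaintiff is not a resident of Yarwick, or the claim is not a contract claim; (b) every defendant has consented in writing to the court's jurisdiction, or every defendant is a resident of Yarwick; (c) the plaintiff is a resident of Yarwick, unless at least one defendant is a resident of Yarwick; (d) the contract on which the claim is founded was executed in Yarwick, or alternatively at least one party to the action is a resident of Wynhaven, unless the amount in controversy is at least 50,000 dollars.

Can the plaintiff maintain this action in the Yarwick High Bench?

Yes

The Yarwick High Bench:
  (a) The plaintiff resides in Dunmere, which is not Yarwick, so this disjunct is met. Condition met.
  (b) Every defendant has filed written consent — that alternative is enough. Met.
  (c) The plaintiff resides in Dunmere, not Yarwick. But Talia Tansy resides in Yarwick, and the 'unless' clause therefore excuses the requirement. Condition met.
  (d) The contract was executed in Yarwick — that alternative is enough. Condition met.
  → Jurisdiction lies.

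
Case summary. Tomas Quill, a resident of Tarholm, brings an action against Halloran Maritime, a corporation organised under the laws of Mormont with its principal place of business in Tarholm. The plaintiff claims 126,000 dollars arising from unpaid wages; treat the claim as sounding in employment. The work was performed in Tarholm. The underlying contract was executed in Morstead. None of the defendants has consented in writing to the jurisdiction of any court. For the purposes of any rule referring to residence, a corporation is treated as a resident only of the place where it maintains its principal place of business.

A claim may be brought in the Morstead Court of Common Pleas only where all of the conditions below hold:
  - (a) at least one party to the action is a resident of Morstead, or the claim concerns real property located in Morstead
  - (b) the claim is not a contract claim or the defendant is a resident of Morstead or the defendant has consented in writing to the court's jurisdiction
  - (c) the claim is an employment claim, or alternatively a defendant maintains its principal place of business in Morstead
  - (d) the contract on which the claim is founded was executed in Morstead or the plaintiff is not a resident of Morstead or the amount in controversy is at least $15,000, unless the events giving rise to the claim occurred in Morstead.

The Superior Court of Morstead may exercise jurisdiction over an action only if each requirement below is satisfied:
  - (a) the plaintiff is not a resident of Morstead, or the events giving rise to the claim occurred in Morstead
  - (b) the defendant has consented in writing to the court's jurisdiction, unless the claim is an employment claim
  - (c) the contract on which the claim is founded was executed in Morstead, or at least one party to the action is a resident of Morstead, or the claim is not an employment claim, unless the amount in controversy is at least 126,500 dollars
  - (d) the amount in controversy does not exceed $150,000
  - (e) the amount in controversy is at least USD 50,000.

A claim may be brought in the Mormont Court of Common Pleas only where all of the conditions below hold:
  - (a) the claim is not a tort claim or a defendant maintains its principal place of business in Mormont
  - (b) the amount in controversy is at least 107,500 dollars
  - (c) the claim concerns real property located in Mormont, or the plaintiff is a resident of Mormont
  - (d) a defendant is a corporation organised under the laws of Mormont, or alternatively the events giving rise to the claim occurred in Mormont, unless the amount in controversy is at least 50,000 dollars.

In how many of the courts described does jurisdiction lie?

1

The Morstead Court of Common Pleas:
  (a) No party resides in Morstead; the claim does not concern real property — every alternative fails. Not met.
  (b) The claim is an employment claim, not a contract claim, so this disjunct is met. Met.
  (c) The claim is an employment claim, which satisfies one of the alternatives. Met.
  (d) The contract was executed in Morstead, which satisfies one of the alternatives. Satisfied.
  → Not every requirement is met — no jurisdiction.
The Superior Court of Morstead:
  (a) The plaintiff resides in Tarholm, which is not Morstead, so this disjunct is met. Satisfied.
  (b) No such written consent has been filed. However, the claim is an employment claim, so the 'unless' proviso supplies this condition. Condition met.
  (c) The contract was executed in Morstead, so this disjunct is met. Met.
  (d) The amount in controversy is $126,000, within the USD 150,000 ceiling. Satisfied.
  (e) The amount in controversy is USD 126,000, which meets the USD 50,000 floor. Satisfied.
  → Every requirement is satisfied — jurisdiction.
The Mormont Court of Common Pleas:
  (a) The claim is an employment claim, not a tort claim — that alternative is enough. Satisfied.
  (b) The amount in controversy is USD 126,000, which meets the $107,500 floor. Met.
  (c) The claim does not concern real property; the plaintiff resides in Tarholm, not Mormont — no alternative holds. Fails.
  (d) Halloran Maritime is organised under the laws of Mormont — that alternative is enough. Condition met.
  → No jurisdiction.
Courts with jurisdiction: the Superior Court of Morstead — 1 in total.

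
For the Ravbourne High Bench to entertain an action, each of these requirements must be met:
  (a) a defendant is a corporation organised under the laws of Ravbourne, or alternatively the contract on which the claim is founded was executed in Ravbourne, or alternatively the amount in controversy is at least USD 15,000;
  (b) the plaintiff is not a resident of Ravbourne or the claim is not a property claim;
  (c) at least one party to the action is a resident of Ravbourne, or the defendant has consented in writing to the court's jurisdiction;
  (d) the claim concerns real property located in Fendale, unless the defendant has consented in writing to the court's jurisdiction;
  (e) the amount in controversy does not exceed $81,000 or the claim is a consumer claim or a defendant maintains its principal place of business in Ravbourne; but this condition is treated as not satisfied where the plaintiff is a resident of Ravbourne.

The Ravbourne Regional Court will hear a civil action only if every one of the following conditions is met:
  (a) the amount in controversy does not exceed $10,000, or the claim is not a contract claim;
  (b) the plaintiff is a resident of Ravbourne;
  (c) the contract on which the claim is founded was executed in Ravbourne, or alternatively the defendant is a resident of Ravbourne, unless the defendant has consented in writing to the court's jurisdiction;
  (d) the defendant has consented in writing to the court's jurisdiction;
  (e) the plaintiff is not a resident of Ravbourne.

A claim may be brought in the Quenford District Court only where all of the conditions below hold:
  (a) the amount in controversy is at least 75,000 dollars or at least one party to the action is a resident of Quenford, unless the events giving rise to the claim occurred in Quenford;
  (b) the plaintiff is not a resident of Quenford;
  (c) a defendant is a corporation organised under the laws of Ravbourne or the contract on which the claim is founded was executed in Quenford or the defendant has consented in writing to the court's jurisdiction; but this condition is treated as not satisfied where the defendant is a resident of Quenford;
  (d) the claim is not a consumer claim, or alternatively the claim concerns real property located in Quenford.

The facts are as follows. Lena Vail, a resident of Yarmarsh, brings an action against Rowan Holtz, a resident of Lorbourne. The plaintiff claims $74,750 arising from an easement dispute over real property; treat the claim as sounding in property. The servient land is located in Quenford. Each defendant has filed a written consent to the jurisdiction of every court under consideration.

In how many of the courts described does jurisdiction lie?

The Ravbourne High Bench:
  (a) The amount in controversy is USD 74,750, which meets the USD 15,000 floor, so this disjunct is met. Condition met.
  (b) The plaintiff resides in Yarmarsh, which is not Ravbourne, so this disjunct is met. Met.
  (c) Every defendant has filed written consent — that alternative is enough. Met.
  (d) The property lies in Quenford, not Fendale. But every defendant has filed written consent, and the 'unless' clause therefore excuses the requirement. Satisfied.
  (e) The amount in controversy is USD 74,750, within the $81,000 ceiling — that alternative is enough. The carve-out does not apply: the plaintiff resides in Yarmarsh, not Ravbourne. Satisfied.
  → All conditions met; jurisdiction exists.
The Ravbourne Regional Court:
  (a) The claim is a property claim, not a contract claim, so this disjunct is met. Condition met.
  (b) The plaintiff resides in Yarmarsh, not Ravbourne. Fails.
  (c) No contract (and hence no place of execution) is alleged; the defendant resides in Lorbourne, not Ravbourne — none of the alternatives is met. The proviso rescues it, though: every defendant has filed written consent. Satisfied.
  (d) Every defendant has filed written consent. Satisfied.
  (e) The plaintiff resides in Yarmarsh, which is not Ravbourne. Met.
  → At least one condition fails; no jurisdiction.
The Quenford District Court:
  (a) The amount in controversy is $74,750, below the $75,000 floor; no party resides in Quenford — none of the alternatives is met. However, the operative events occurred in Quenford, so the 'unless' proviso supplies this condition. Condition met.
  (b) The plaintiff resides in Yarmarsh, which is not Quenford. Condition met.
  (c) Every defendant has filed written consent, which satisfies one of the alternatives. The carve-out does not apply: the defendant resides in Lorbourne, not Quenford. Satisfied.
  (d) The claim is a property claim, not a consumer claim, so this disjunct is met. Satisfied.
  → Jurisdiction lies.
Courts with jurisdiction: the Ravbourne High Bench, the Quenford District Court — 2 in total.

2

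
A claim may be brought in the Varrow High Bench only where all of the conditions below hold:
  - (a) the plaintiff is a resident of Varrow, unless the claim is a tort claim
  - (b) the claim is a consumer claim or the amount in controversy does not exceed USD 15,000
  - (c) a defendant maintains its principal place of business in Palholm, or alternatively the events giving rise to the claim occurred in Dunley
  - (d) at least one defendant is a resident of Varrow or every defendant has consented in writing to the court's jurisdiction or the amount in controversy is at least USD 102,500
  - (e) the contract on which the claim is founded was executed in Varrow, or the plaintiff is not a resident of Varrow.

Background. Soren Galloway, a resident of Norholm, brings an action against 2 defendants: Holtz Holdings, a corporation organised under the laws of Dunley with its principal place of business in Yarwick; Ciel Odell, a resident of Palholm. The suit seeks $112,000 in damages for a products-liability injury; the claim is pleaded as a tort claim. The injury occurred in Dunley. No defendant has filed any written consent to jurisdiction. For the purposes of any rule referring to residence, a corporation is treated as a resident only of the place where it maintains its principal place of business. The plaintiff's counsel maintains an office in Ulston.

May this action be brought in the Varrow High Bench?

No

The Varrow High Bench:
  (a) The plaintiff resides in Norholm, not Varrow. The proviso rescues it, though: the claim is a tort claim. Met.
  (b) The claim is a tort claim, not a consumer claim; the amount in controversy is 112,000 dollars, above the $15,000 ceiling — no alternative holds. Not met.
  (c) The operative events occurred in Dunley, so one alternative holds. Condition met.
  (d) The amount in controversy is 112,000 dollars, which meets the $102,500 floor, so one alternative holds. Satisfied.
  (e) The plaintiff resides in Norholm, which is not Varrow — that alternative is enough. Condition met.
  → The court lacks jurisdiction.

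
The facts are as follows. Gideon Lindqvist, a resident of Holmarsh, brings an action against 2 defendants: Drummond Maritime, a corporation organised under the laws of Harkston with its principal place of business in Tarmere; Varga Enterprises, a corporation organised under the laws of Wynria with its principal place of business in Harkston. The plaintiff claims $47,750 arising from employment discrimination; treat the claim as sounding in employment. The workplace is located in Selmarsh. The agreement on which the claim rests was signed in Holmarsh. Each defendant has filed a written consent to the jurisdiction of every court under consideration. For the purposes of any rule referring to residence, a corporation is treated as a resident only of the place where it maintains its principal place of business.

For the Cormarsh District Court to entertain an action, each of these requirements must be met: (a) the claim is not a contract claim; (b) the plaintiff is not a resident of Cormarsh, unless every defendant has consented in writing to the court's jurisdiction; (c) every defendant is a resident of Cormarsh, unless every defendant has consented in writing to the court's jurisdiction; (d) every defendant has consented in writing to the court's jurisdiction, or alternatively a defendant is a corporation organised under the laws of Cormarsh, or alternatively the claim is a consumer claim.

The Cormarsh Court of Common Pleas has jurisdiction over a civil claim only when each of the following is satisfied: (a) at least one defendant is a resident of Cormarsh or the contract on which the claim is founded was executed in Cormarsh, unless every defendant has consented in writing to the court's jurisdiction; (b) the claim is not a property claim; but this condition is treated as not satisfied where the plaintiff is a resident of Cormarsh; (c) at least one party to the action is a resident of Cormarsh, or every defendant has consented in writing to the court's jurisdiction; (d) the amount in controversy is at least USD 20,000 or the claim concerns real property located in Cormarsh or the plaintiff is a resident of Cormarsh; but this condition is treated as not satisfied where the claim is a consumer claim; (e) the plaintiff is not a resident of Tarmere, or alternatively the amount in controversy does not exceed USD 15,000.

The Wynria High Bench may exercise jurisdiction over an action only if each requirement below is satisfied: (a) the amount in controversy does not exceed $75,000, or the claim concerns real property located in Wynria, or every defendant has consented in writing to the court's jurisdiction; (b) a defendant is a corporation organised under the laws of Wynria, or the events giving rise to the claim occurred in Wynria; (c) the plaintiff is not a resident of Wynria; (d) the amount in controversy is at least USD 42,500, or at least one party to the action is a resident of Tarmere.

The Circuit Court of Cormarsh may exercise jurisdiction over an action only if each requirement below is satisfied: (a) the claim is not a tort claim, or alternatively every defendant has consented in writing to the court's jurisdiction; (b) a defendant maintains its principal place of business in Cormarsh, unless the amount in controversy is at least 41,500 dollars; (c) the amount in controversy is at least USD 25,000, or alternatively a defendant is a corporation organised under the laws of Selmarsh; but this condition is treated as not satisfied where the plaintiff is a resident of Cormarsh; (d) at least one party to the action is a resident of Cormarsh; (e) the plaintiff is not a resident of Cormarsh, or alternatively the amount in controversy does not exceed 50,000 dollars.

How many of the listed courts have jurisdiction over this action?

The Cormarsh District Court:
  (a) The claim is an employment claim, not a contract claim. Satisfied.
  (b) The plaintiff resides in Holmarsh, which is not Cormarsh. Met.
  (c) The defendants reside as follows — Drummond Maritime in Tarmere, Varga Enterprises in Harkston — not all in Cormarsh. The proviso rescues it, though: every defendant has filed written consent. Satisfied.
  (d) Every defendant has filed written consent, so one alternative holds. Condition met.
  → All conditions met; jurisdiction exists.
The Cormarsh Court of Common Pleas:
  (a) No defendant resides in Cormarsh (they reside in Tarmere, Harkston); the contract was executed in Holmarsh, not Cormarsh — no alternative holds. The proviso rescues it, though: every defendant has filed written consent. Condition met.
  (b) The claim is an employment claim, not a property claim. The exception is not triggered, since the plaintiff resides in Holmarsh, not Cormarsh. Met.
  (c) Every defendant has filed written consent — that alternative is enough. Satisfied.
  (d) The amount in controversy is USD 47,750, which meets the 20,000 dollars floor, so this disjunct is met. The carve-out does not apply: the claim is an employment claim, not a consumer claim. Met.
  (e) The plaintiff resides in Holmarsh, which is not Tarmere, so one alternative holds. Condition met.
  → All conditions met; jurisdiction exists.
The Wynria High Bench:
  (a) The amount in controversy is 47,750 dollars, within the $75,000 ceiling, so one alternative holds. Met.
  (b) Varga Enterprises is organised under the laws of Wynria, so this disjunct is met. Condition met.
  (c) The plaintiff resides in Holmarsh, which is not Wynria. Satisfied.
  (d) The amount in controversy is $47,750, which meets the $42,500 floor, so one alternative holds. Satisfied.
  → The court has jurisdiction.
The Circuit Court of Cormarsh:
  (a) The claim is an employment claim, not a tort claim, so one alternative holds. Condition met.
  (b) The corporate defendant(s) have their principal place of business in Harkston, Tarmere, not Cormarsh. But the amount in controversy is 47,750 dollars, which meets the $41,500 floor, and the 'unless' clause therefore excuses the requirement. Condition met.
  (c) The amount in controversy is USD 47,750, which meets the $25,000 floor, so one alternative holds. The exception is not triggered, since the plaintiff resides in Holmarsh, not Cormarsh. Met.
  (d) No party resides in Cormarsh. Not met.
  (e) The plaintiff resides in Holmarsh, which is not Cormarsh, so this disjunct is met. Met.
  → The court lacks jurisdiction.
Courts with jurisdiction: the Cormarsh District Court, the Cormarsh Court of Common Pleas, the Wynria High Bench — 3 in total.

3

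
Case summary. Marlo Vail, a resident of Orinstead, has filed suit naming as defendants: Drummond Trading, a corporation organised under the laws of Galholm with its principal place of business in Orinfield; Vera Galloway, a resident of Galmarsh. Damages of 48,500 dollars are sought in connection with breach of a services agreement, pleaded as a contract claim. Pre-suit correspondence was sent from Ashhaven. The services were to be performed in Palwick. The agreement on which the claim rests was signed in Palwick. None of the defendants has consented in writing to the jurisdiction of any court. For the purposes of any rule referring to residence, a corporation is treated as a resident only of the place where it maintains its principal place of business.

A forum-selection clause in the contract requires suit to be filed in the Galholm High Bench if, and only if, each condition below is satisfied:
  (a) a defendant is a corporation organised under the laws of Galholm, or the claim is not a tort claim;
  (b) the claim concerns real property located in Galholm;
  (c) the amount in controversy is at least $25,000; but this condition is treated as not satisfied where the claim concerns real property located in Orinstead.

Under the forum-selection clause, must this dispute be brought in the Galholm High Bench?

No

The Galholm High Bench:
  (a) Drummond Trading is organised under the laws of Galholm, so one alternative holds. Met.
  (b) The claim does not concern real property. Condition not met.
  (c) The amount in controversy is $48,500, which meets the 25,000 dollars floor. The exception is not triggered, since the claim does not concern real property. Satisfied.
  → The clause does not apply.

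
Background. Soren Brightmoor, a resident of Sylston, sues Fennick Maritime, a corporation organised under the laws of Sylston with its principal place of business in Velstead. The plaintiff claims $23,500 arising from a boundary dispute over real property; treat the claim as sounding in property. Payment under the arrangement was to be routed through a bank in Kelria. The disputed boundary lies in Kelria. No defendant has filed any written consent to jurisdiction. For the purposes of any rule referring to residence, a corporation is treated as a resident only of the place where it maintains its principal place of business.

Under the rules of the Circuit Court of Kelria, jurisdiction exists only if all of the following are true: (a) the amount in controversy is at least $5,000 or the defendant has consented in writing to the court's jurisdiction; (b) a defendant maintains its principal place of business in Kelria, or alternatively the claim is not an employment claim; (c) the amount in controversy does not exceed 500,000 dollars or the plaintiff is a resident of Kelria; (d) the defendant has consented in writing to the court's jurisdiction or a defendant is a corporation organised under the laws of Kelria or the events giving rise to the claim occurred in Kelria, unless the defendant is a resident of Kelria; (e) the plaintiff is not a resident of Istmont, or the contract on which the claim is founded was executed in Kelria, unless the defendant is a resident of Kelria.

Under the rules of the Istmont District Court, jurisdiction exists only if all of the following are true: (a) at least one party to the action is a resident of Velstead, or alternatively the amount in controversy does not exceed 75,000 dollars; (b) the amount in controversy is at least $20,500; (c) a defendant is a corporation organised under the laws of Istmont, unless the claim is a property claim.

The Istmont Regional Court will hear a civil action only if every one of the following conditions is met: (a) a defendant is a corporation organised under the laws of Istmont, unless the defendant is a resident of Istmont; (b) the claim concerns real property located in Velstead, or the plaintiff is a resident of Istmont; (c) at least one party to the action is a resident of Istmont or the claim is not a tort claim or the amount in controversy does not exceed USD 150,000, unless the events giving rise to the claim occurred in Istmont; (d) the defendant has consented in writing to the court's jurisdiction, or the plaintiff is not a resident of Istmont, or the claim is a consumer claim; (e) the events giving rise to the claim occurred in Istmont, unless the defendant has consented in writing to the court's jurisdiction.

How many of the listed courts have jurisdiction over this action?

The Circuit Court of Kelria:
  (a) The amount in controversy is $23,500, which meets the 5,000 dollars floor, so this disjunct is met. Condition met.
  (b) The claim is a property claim, not an employment claim, so this disjunct is met. Met.
  (c) The amount in controversy is $23,500, within the USD 500,000 ceiling, which satisfies one of the alternatives. Met.
  (d) The operative events occurred in Kelria, which satisfies one of the alternatives. Condition met.
  (e) The plaintiff resides in Sylston, which is not Istmont — that alternative is enough. Condition met.
  → The court has jurisdiction.
The Istmont District Court:
  (a) Fennick Maritime resides in Velstead, which satisfies one of the alternatives. Met.
  (b) The amount in controversy is 23,500 dollars, which meets the $20,500 floor. Satisfied.
  (c) The corporate defendant(s) are organised in Sylston, not Istmont. However, the claim is a property claim, so the 'unless' proviso supplies this condition. Met.
  → Every requirement is satisfied — jurisdiction.
The Istmont Regional Court:
  (a) The corporate defendant(s) are organised in Sylston, not Istmont. And the defendant resides in Velstead, not Istmont, so the proviso does not save it. Fails.
  (b) The property lies in Kelria, not Velstead; the plaintiff resides in Sylston, not Istmont — no alternative holds. Not met.
  (c) The claim is a property claim, not a tort claim — that alternative is enough. Condition met.
  (d) The plaintiff resides in Sylston, which is not Istmont — that alternative is enough. Satisfied.
  (e) The operative events occurred in Kelria, not Istmont. Nor does the 'unless' clause help: no such written consent has been filed. Fails.
  → At least one condition fails; no jurisdiction.
Courts with jurisdiction: the Circuit Court of Kelria, the Istmont District Court — 2 in total.

2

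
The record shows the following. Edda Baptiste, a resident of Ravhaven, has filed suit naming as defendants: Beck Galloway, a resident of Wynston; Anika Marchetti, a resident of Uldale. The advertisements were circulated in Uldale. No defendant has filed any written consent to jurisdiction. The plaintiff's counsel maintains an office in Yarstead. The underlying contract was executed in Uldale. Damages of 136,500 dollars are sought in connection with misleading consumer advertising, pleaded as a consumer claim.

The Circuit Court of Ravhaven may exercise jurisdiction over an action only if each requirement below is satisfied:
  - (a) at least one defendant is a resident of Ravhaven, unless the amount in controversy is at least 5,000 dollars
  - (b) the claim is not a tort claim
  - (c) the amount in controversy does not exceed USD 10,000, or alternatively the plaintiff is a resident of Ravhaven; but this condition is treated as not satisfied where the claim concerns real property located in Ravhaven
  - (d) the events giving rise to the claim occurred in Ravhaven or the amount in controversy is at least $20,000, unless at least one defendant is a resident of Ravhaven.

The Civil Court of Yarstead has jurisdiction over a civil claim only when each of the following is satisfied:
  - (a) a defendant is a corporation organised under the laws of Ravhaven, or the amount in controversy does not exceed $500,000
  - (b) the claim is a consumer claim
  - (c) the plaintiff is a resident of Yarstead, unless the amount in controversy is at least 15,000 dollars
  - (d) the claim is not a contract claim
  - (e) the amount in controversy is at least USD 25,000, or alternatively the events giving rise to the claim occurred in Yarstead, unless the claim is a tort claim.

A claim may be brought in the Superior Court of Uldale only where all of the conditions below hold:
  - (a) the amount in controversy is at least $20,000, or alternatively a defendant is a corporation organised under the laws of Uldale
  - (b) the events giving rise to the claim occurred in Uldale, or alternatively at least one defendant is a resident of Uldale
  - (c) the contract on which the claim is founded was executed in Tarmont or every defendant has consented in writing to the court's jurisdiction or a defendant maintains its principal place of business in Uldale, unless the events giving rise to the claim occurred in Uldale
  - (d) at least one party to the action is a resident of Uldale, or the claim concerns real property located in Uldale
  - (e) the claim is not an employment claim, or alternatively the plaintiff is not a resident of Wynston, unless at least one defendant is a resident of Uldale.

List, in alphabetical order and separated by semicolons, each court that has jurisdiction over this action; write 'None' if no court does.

The Circuit Court of Ravhaven:
  (a) No defendant resides in Ravhaven (they reside in Wynston, Uldale). However, the amount in controversy is $136,500, which meets the $5,000 floor, so the 'unless' proviso supplies this condition. Condition met.
  (b) The claim is a consumer claim, not a tort claim. Met.
  (c) The plaintiff resides in Ravhaven — that alternative is enough. The exception is not triggered, since the claim does not concern real property. Condition met.
  (d) The amount in controversy is USD 136,500, which meets the USD 20,000 floor — that alternative is enough. Met.
  → All conditions met; jurisdiction exists.
The Civil Court of Yarstead:
  (a) The amount in controversy is $136,500, within the $500,000 ceiling, so one alternative holds. Satisfied.
  (b) The claim is a consumer claim. Met.
  (c) The plaintiff resides in Ravhaven, not Yarstead. But the amount in controversy is $136,500, which meets the $15,000 floor, and the 'unless' clause therefore excuses the requirement. Met.
  (d) The claim is a consumer claim, not a contract claim. Satisfied.
  (e) The amount in controversy is 136,500 dollars, which meets the 25,000 dollars floor, so one alternative holds. Met.
  → All conditions met; jurisdiction exists.
The Superior Court of Uldale:
  (a) The amount in controversy is $136,500, which meets the $20,000 floor — that alternative is enough. Met.
  (b) The operative events occurred in Uldale — that alternative is enough. Met.
  (c) The contract was executed in Uldale, not Tarmont; no such written consent has been filed; no defendant is a corporation — every alternative fails. However, the operative events occurred in Uldale, so the 'unless' proviso supplies this condition. Satisfied.
  (d) Anika Marchetti resides in Uldale, so this disjunct is met. Satisfied.
  (e) The claim is a consumer claim, not an employment claim, so this disjunct is met. Met.
  → Jurisdiction lies.

the Circuit Court of Ravhaven; the Civil Court of Yarstead; the Superior Court of Uldale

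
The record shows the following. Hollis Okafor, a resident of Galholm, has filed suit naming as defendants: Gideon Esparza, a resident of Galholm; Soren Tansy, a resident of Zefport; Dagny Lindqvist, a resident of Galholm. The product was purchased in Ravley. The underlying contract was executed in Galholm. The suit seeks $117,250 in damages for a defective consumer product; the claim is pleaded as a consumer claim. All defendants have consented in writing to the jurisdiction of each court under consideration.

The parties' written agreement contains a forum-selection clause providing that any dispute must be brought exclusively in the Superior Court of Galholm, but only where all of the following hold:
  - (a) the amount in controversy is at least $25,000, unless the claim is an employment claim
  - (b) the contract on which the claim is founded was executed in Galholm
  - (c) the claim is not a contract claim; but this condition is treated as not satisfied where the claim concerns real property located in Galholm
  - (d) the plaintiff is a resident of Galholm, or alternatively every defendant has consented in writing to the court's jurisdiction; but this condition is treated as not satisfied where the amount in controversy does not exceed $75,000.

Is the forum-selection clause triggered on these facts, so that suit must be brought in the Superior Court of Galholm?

Yes

The Superior Court of Galholm:
  (a) The amount in controversy is 117,250 dollars, which meets the 25,000 dollars floor. Met.
  (b) The contract was executed in Galholm. Met.
  (c) The claim is a consumer claim, not a contract claim. The exception is not triggered, since the claim does not concern real property. Satisfied.
  (d) The plaintiff resides in Galholm, which satisfies one of the alternatives. And the carve-out is inapplicable — the amount in controversy is USD 117,250, above the USD 75,000 ceiling. Met.
  → Forum clause is triggered.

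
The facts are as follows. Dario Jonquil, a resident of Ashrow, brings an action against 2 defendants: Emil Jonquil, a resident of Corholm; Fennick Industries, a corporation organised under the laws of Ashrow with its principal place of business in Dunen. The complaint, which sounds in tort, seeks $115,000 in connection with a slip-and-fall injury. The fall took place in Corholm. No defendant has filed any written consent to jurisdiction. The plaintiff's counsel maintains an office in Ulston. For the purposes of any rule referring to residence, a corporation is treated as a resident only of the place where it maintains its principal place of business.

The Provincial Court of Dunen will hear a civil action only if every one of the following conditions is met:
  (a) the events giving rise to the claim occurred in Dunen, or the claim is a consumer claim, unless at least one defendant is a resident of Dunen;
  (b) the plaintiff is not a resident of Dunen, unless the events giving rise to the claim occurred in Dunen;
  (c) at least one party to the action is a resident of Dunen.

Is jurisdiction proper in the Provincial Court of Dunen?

Yes

The Provincial Court of Dunen:
  (a) The operative events occurred in Corholm, not Dunen; the claim is a tort claim, not a consumer claim — none of the alternatives is met. The proviso rescues it, though: Fennick Industries resides in Dunen. Satisfied.
  (b) The plaintiff resides in Ashrow, which is not Dunen. Met.
  (c) Fennick Industries resides in Dunen. Met.
  → The court has jurisdiction.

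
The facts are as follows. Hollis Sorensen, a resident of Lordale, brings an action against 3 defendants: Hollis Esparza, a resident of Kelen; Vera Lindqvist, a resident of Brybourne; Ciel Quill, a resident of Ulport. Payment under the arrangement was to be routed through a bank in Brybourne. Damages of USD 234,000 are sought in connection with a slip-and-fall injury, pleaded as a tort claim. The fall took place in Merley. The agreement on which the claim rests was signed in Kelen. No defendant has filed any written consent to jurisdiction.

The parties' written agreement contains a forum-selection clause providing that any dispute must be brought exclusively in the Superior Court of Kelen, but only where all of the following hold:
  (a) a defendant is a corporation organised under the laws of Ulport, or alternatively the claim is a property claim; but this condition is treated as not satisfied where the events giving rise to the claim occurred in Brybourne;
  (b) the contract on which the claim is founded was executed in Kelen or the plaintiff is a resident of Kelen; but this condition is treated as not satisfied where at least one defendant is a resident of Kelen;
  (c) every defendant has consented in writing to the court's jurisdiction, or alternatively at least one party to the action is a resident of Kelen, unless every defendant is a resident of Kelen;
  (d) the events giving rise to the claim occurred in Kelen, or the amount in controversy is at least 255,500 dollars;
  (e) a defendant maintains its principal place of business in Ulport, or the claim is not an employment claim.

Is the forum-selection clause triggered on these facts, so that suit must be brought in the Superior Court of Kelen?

The Superior Court of Kelen:
  (a) No defendant is a corporation; the claim is a tort claim, not a property claim — none of the alternatives is met. Condition not met.
  (b) The contract was executed in Kelen — that alternative is enough. But Hollis Esparza resides in Kelen, triggering the carve-out and defeating this condition. Condition not met.
  (c) Hollis Esparza resides in Kelen — that alternative is enough. Satisfied.
  (d) The operative events occurred in Merley, not Kelen; the amount in controversy is 234,000 dollars, below the 255,500 dollars floor — every alternative fails. Not met.
  (e) The claim is a tort claim, not an employment claim — that alternative is enough. Met.
  → The clause does not apply.

No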